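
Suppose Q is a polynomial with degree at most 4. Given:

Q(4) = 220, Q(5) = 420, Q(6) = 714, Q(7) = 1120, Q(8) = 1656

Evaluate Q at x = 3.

First differences: 200, 294, 406, 536. Second differences: 94, 112, 130. Third differences: 18, 18.
Level-3 differences are constant, so Q has degree 3.
Fitting a degree-3 polynomial gives Q(x) = 3x³ + 2x² - x.
Then Q(3) = 96.

96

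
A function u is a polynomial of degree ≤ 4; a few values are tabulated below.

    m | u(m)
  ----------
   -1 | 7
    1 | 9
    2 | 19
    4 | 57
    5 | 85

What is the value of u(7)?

Write u(m) = am^4 + bm³ + cm² + dm + e; the 5 given values yield a linear system in the 5 coefficients.
Solving, the top 2 coefficients vanish, and u(m) = 3m² + m + 5.
Then u(7) = 159.

159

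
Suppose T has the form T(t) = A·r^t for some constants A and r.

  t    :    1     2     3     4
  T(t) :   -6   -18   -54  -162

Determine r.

Consecutive ratio: -18/(-6) = 3, and -54/(-18) = 3, so r = 3.
Then A·3^1 = -6 gives A = -2, and T(t) = -2·3^t.

3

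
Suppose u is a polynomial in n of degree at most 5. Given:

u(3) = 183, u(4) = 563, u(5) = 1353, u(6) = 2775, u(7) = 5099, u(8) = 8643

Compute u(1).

First differences: 380, 790, 1422, 2324, 3544. Second differences: 410, 632, 902, 1220. Third differences: 222, 270, 318. Fourth differences: 48, 48.
Level-4 differences are constant, so u has degree 4.
Fitting a degree-4 polynomial gives u(n) = 2n^4 + n³ - n² + 3.
Then u(1) = 5.

5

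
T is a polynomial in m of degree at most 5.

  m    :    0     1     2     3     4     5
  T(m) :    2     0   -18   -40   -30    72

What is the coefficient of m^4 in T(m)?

1

Write T(m) = am^5 + bm^4 + cm³ + dm² + em + p; the 6 given values yield a linear system in the 6 coefficients.
Solving, the leading coefficient vanishes, and T(m) = m^4 - 4m³ - 3m² + 4m + 2.
The coefficient of m^4 is 1.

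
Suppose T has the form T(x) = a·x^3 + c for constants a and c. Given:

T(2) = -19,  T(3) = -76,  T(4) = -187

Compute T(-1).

8

From T(2) = -19 and T(3) = -76: 8a + c = -19 and 27a + c = -76.
Subtracting: 19a = -57, so a = -3; then c = -19 − (-3)·8 = 5.
So T(x) = -3x³ + 5, and T(-1) = 8.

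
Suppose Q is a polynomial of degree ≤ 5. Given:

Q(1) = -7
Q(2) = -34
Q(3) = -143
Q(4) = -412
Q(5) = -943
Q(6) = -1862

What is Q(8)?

First differences: -27, -109, -269, -531, -919. Second differences: -82, -160, -262, -388. Third differences: -78, -102, -126. Fourth differences: -24, -24.
Level-4 differences are constant, so Q has degree 4.
Fitting a degree-4 polynomial gives Q(k) = -k^4 - 3k³ + 2k² + 3k - 8.
Then Q(8) = -5488.

-5488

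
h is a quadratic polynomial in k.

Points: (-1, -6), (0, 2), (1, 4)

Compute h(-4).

-66

Write h(k) = ak² + bk + c; the 3 given values yield a linear system in the 3 coefficients.
Solving, h(k) = -3k² + 5k + 2.
Then h(-4) = -66.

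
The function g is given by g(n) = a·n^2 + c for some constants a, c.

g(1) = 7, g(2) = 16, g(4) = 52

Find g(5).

From g(1) = 7 and g(2) = 16: 1a + c = 7 and 4a + c = 16.
Subtracting: 3a = 9, so a = 3; then c = 7 − 3·1 = 4.
So g(n) = 3n² + 4, and g(5) = 79.

79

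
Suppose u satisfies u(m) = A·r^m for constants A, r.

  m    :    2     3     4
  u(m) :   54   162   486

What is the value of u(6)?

4374

Consecutive ratio: 162/54 = 3, and 486/162 = 3, so r = 3.
Then A·3^2 = 54 gives A = 6, and u(m) = 6·3^m.
u(6) = 6·3^6 = 4374.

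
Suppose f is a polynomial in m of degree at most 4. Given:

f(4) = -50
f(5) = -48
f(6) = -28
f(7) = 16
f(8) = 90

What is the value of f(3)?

-40

Write f(m) = am^4 + bm³ + cm² + dm + e; the 5 given values yield a linear system in the 5 coefficients.
Solving, the leading coefficient vanishes, and f(m) = m³ - 6m² - 5m + 2.
Then f(3) = -40.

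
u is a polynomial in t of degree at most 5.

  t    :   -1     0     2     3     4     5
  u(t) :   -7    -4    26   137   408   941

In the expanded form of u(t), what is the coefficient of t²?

-2

Write u(t) = at^5 + bt^4 + ct³ + dt² + et + p; the 6 given values yield a linear system in the 6 coefficients.
Solving, the leading coefficient vanishes, and u(t) = t^4 + 3t³ - 2t² - t - 4.
The coefficient of t² is -2.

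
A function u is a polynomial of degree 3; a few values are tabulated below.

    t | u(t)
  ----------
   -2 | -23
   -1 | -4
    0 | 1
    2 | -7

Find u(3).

-8

Write u(t) = at³ + bt² + ct + d; the 4 given values yield a linear system in the 4 coefficients.
Solving, u(t) = t³ - 4t² + 1.
Then u(3) = -8.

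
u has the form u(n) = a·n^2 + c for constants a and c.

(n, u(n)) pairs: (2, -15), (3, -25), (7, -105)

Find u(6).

From u(2) = -15 and u(3) = -25: 4a + c = -15 and 9a + c = -25.
Subtracting: 5a = -10, so a = -2; then c = -15 − (-2)·4 = -7.
So u(n) = -2n² − 7, and u(6) = -79.

-79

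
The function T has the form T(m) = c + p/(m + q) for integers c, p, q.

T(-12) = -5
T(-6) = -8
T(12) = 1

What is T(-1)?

(T(m) − c)(m + q) = p for each data point; the three points give a linear system in c and q, then p follows.
Solving: c = -2, q = 0, p = 36, so T(m) = -2 + 36/(m + 0).
Then T(-1) = -2 + 36/(-1) = -38.

-38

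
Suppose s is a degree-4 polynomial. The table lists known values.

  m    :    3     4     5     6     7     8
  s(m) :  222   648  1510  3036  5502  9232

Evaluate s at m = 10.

22020

First differences: 426, 862, 1526, 2466, 3730. Second differences: 436, 664, 940, 1264. Third differences: 228, 276, 324. Fourth differences: 48, 48.
Level-4 differences are constant, so s has degree 4.
Fitting a degree-4 polynomial gives s(m) = 2m^4 + 2m³ + 2m.
Then s(10) = 22020.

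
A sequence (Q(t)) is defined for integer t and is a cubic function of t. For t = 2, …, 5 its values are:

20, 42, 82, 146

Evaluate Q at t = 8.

542

Write Q(t) = at³ + bt² + ct + d; the 4 given values yield a linear system in the 4 coefficients.
Solving, Q(t) = t³ + 3t + 6.
Then Q(8) = 542.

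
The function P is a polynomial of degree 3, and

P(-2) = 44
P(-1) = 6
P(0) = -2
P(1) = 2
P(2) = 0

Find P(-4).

282

First differences: -38, -8, 4, -2. Second differences: 30, 12, -6. Third differences: -18, -18.
Level-3 differences are constant, so P has degree 3.
Fitting a degree-3 polynomial gives P(x) = -3x³ + 6x² + x - 2.
Then P(-4) = 282.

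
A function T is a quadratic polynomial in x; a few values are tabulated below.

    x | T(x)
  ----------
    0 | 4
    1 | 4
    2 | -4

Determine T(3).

-20

Write T(x) = ax² + bx + c; the 3 given values yield a linear system in the 3 coefficients.
Solving, T(x) = -4x² + 4x + 4.
Then T(3) = -20.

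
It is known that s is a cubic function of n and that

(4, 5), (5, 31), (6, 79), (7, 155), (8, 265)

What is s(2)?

First differences: 26, 48, 76, 110. Second differences: 22, 28, 34. Third differences: 6, 6.
Level-3 differences are constant, so s has degree 3.
Fitting a degree-3 polynomial gives s(n) = n³ - 4n² + n + 1.
Then s(2) = -5.

-5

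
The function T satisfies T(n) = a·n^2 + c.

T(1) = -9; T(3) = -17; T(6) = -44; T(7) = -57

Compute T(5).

-33

From T(1) = -9 and T(3) = -17: 1a + c = -9 and 9a + c = -17.
Subtracting: 8a = -8, so a = -1; then c = -9 − (-1)·1 = -8.
So T(n) = -1n² − 8, and T(5) = -33.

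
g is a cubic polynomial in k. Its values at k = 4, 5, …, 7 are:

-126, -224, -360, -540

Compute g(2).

Write g(k) = ak³ + bk² + ck + d; the 4 given values yield a linear system in the 4 coefficients.
Solving, g(k) = -k³ - 4k² - k + 6.
Then g(2) = -20.

-20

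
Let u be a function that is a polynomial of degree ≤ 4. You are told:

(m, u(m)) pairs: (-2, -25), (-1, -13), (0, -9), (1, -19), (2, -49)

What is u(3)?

Write u(m) = am^4 + bm³ + cm² + dm + e; the 5 given values yield a linear system in the 5 coefficients.
Solving, the leading coefficient vanishes, and u(m) = -m³ - 7m² - 2m - 9.
Then u(3) = -105.

-105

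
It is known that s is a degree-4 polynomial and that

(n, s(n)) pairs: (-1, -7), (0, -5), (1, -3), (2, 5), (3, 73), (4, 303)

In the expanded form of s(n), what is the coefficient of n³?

-3

First differences: 2, 2, 8, 68, 230. Second differences: 0, 6, 60, 162. Third differences: 6, 54, 102. Fourth differences: 48, 48.
Level-4 differences are constant, so s has degree 4.
Fitting a degree-4 polynomial gives s(n) = 2n^4 - 3n³ - 2n² + 5n - 5.
The coefficient of n³ is -3.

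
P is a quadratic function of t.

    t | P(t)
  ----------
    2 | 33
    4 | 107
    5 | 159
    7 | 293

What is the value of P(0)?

-1

Write P(t) = at² + bt + c; the 4 given values yield a linear system in the 3 coefficients.
Solving, P(t) = 5t² + 7t - 1.
Then P(0) = -1.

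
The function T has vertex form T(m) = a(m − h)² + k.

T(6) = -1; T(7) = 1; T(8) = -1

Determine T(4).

-17

First differences 2, -2; second difference -4 = 2a, so a = -2.
Expanding, the m-coefficient is −2ah = 4h; matching it to the data gives h = 7, and then k = 1.
So T(m) = -2(m − 7)² + 1.
T(4) = -2·(-3)² + 1 = -17.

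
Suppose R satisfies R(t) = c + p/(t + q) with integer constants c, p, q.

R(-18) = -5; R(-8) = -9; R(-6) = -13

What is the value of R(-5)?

-18

(R(t) − c)(t + q) = p for each data point; the three points give a linear system in c and q, then p follows.
Solving: c = -3, q = 3, p = 30, so R(t) = -3 + 30/(t + 3).
Then R(-5) = -3 + 30/(-2) = -18.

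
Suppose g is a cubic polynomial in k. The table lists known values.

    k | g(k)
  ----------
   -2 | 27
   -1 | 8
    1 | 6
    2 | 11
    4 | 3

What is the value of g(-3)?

66

Write g(k) = ak³ + bk² + ck + d; the 5 given values yield a linear system in the 4 coefficients.
Solving, g(k) = -k³ + 4k² + 3.
Then g(-3) = 66.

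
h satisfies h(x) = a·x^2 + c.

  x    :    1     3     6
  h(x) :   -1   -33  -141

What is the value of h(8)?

-253

From h(1) = -1 and h(3) = -33: 1a + c = -1 and 9a + c = -33.
Subtracting: 8a = -32, so a = -4; then c = -1 − (-4)·1 = 3.
So h(x) = -4x² + 3, and h(8) = -253.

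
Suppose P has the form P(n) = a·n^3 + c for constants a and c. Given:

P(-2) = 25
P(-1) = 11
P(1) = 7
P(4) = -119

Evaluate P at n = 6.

-423

From P(-2) = 25 and P(-1) = 11: -8a + c = 25 and -1a + c = 11.
Subtracting: 7a = -14, so a = -2; then c = 25 − (-2)·(-8) = 9.
So P(n) = -2n³ + 9, and P(6) = -423.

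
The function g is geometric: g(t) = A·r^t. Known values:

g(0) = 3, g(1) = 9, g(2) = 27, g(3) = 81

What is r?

Consecutive ratio: 9/3 = 3, and 27/9 = 3, so r = 3.
Then A·3^0 = 3 gives A = 3, and g(t) = 3·3^t.

3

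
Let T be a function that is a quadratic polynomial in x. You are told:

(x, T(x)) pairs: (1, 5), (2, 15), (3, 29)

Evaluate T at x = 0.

Write T(x) = ax² + bx + c; the 3 given values yield a linear system in the 3 coefficients.
Solving, T(x) = 2x² + 4x - 1.
Then T(0) = -1.

-1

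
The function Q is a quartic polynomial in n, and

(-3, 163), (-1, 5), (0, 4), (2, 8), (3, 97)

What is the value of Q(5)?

Write Q(n) = an^4 + bn³ + cn² + dn + e; the 5 given values yield a linear system in the 5 coefficients.
Solving, Q(n) = 2n^4 - n³ - 4n² - 2n + 4.
Then Q(5) = 1019.

1019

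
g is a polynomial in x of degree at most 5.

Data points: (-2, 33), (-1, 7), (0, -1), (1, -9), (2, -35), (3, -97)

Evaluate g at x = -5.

First differences: -26, -8, -8, -26, -62. Second differences: 18, 0, -18, -36. Third differences: -18, -18, -18.
Level-3 differences are constant, so g has degree 3.
Fitting a degree-3 polynomial gives g(x) = -3x³ - 5x - 1.
Then g(-5) = 399.

399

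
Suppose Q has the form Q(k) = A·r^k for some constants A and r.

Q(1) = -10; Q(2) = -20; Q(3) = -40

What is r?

Consecutive ratio: -20/(-10) = 2, and -40/(-20) = 2, so r = 2.
Then A·2^1 = -10 gives A = -5, and Q(k) = -5·2^k.

2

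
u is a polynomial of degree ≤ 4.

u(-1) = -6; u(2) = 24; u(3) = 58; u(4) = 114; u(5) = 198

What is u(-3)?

-26

Write u(n) = an^4 + bn³ + cn² + dn + e; the 5 given values yield a linear system in the 5 coefficients.
Solving, the leading coefficient vanishes, and u(n) = n³ + 2n² + 5n - 2.
Then u(-3) = -26.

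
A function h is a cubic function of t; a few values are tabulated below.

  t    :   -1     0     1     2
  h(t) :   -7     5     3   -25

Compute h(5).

-385

Write h(t) = at³ + bt² + ct + d; the 4 given values yield a linear system in the 4 coefficients.
Solving, h(t) = -2t³ - 7t² + 7t + 5.
Then h(5) = -385.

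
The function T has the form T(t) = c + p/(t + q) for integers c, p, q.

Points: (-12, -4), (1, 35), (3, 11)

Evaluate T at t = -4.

-10

(T(t) − c)(t + q) = p for each data point; the three points give a linear system in c and q, then p follows.
Solving: c = -1, q = 0, p = 36, so T(t) = -1 + 36/(t + 0).
Then T(-4) = -1 + 36/(-4) = -10.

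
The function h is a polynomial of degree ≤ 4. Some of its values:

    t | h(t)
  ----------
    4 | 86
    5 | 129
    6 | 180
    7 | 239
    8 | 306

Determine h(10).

Write h(t) = at^4 + bt³ + ct² + dt + e; the 5 given values yield a linear system in the 5 coefficients.
Solving, the top 2 coefficients vanish, and h(t) = 4t² + 7t - 6.
Then h(10) = 464.

464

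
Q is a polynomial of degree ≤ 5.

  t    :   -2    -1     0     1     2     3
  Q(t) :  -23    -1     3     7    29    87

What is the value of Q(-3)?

-81

First differences: 22, 4, 4, 22, 58. Second differences: -18, 0, 18, 36. Third differences: 18, 18, 18.
Level-3 differences are constant, so Q has degree 3.
Fitting a degree-3 polynomial gives Q(t) = 3t³ + t + 3.
Then Q(-3) = -81.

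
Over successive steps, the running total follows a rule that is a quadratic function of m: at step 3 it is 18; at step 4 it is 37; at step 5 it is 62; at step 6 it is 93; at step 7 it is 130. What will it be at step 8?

Write the value at m as u(m).
Write u(m) = am² + bm + c; the 5 given values yield a linear system in the 3 coefficients.
Solving, u(m) = 3m² - 2m - 3.
Then u(8) = 173.

173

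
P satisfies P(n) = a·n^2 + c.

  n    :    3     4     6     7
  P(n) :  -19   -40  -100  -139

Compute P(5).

-67

From P(3) = -19 and P(4) = -40: 9a + c = -19 and 16a + c = -40.
Subtracting: 7a = -21, so a = -3; then c = -19 − (-3)·9 = 8.
So P(n) = -3n² + 8, and P(5) = -67.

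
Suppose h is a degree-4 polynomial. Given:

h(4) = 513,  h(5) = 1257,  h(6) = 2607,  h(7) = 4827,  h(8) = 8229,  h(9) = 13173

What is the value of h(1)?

Write h(x) = ax^4 + bx³ + cx² + dx + e; the 6 given values yield a linear system in the 5 coefficients.
Solving, h(x) = 2x^4 + x² - 3x - 3.
Then h(1) = -3.

-3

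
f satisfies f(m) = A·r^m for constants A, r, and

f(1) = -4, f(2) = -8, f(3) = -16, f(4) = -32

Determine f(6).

Consecutive ratio: -8/(-4) = 2, and -16/(-8) = 2, so r = 2.
Then A·2^1 = -4 gives A = -2, and f(m) = -2·2^m.
f(6) = -2·2^6 = -128.

-128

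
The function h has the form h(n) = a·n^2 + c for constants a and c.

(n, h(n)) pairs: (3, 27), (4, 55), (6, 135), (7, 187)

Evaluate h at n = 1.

-5

From h(3) = 27 and h(4) = 55: 9a + c = 27 and 16a + c = 55.
Subtracting: 7a = 28, so a = 4; then c = 27 − 4·9 = -9.
So h(n) = 4n² − 9, and h(1) = -5.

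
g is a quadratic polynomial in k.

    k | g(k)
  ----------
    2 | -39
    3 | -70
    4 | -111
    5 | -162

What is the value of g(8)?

Write g(k) = ak² + bk + c; the 4 given values yield a linear system in the 3 coefficients.
Solving, g(k) = -5k² - 6k - 7.
Then g(8) = -375.

-375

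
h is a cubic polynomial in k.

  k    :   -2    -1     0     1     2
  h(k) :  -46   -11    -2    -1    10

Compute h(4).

134

Write h(k) = ak³ + bk² + ck + d; the 5 given values yield a linear system in the 4 coefficients.
Solving, h(k) = 3k³ - 4k² + 2k - 2.
Then h(4) = 134.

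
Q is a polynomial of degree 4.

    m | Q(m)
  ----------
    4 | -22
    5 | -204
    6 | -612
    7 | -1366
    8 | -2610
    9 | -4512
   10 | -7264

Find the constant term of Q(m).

First differences: -182, -408, -754, -1244, -1902, -2752. Second differences: -226, -346, -490, -658, -850. Third differences: -120, -144, -168, -192. Fourth differences: -24, -24, -24.
Level-4 differences are constant, so Q has degree 4.
Fitting a degree-4 polynomial gives Q(m) = -m^4 + 2m³ + 8m² - 7m + 6.
The constant term is Q(0) = 6.

6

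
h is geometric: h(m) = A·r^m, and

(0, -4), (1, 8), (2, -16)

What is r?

Consecutive ratio: 8/(-4) = -2, and -16/8 = -2, so r = -2.
Then A·(-2)^0 = -4 gives A = -4, and h(m) = -4·(-2)^m.

-2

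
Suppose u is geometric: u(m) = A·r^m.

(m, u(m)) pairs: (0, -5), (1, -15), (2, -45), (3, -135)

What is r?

Consecutive ratio: -15/(-5) = 3, and -45/(-15) = 3, so r = 3.
Then A·3^0 = -5 gives A = -5, and u(m) = -5·3^m.

3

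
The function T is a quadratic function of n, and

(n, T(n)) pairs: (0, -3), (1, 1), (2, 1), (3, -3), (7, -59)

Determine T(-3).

-39

Write T(n) = an² + bn + c; the 5 given values yield a linear system in the 3 coefficients.
Solving, T(n) = -2n² + 6n - 3.
Then T(-3) = -39.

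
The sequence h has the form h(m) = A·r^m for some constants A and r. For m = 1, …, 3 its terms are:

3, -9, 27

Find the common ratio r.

-3

Consecutive ratio: -9/3 = -3, and 27/(-9) = -3, so r = -3.
Then A·(-3)^1 = 3 gives A = -1, and h(m) = -1·(-3)^m.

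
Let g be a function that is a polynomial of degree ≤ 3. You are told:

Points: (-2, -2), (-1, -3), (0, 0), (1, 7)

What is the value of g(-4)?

12

First differences: -1, 3, 7. Second differences: 4, 4.
Level-2 differences are constant, so g has degree 2.
Fitting a degree-2 polynomial gives g(k) = 2k² + 5k.
Then g(-4) = 12.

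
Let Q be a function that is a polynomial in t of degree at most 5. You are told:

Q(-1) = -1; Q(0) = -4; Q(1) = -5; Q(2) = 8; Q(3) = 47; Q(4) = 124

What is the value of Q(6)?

440

Write Q(t) = at^5 + bt^4 + ct³ + dt² + et + p; the 6 given values yield a linear system in the 6 coefficients.
Solving, the top 2 coefficients vanish, and Q(t) = 2t³ + t² - 4t - 4.
Then Q(6) = 440.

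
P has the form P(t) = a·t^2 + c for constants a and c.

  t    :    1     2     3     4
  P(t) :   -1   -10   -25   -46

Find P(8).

-190

From P(1) = -1 and P(2) = -10: 1a + c = -1 and 4a + c = -10.
Subtracting: 3a = -9, so a = -3; then c = -1 − (-3)·1 = 2.
So P(t) = -3t² + 2, and P(8) = -190.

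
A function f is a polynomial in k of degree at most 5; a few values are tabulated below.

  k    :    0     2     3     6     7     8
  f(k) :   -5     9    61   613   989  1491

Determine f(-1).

-3

Write f(k) = ak^5 + bk^4 + ck³ + dk² + ek + p; the 6 given values yield a linear system in the 6 coefficients.
Solving, the top 2 coefficients vanish, and f(k) = 3k³ - 5k - 5.
Then f(-1) = -3.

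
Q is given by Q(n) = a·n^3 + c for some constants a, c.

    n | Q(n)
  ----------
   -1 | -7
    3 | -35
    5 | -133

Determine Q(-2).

0

From Q(-1) = -7 and Q(3) = -35: -1a + c = -7 and 27a + c = -35.
Subtracting: 28a = -28, so a = -1; then c = -7 − (-1)·(-1) = -8.
So Q(n) = -1n³ − 8, and Q(-2) = 0.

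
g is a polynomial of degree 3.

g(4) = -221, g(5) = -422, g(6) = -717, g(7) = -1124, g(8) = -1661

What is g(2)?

-29

First differences: -201, -295, -407, -537. Second differences: -94, -112, -130. Third differences: -18, -18.
Level-3 differences are constant, so g has degree 3.
Fitting a degree-3 polynomial gives g(n) = -3n³ - 2n² + 3.
Then g(2) = -29.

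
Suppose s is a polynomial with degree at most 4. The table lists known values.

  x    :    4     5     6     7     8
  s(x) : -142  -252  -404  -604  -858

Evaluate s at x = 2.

First differences: -110, -152, -200, -254. Second differences: -42, -48, -54. Third differences: -6, -6.
Level-3 differences are constant, so s has degree 3.
Fitting a degree-3 polynomial gives s(x) = -x³ - 6x² + 5x - 2.
Then s(2) = -24.

-24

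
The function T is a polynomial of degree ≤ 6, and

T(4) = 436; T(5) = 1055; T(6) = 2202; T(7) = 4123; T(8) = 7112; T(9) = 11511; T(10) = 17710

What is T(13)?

51727

Write T(x) = ax^6 + bx^5 + cx^4 + dx³ + ex² + px + q; the 7 given values yield a linear system in the 7 coefficients.
Solving, the top 2 coefficients vanish, and T(x) = 2x^4 - 3x³ + 7x² + x.
Then T(13) = 51727.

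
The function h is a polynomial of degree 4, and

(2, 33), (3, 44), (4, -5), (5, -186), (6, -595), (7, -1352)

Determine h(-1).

0

Write h(m) = am^4 + bm³ + cm² + dm + e; the 6 given values yield a linear system in the 5 coefficients.
Solving, h(m) = -m^4 + 2m³ + 7m² + 3m - 1.
Then h(-1) = 0.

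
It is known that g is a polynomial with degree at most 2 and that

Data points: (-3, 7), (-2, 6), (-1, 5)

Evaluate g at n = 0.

Write g(n) = an² + bn + c; the 3 given values yield a linear system in the 3 coefficients.
Solving, the leading coefficient vanishes, and g(n) = -n + 4.
Then g(0) = 4.

4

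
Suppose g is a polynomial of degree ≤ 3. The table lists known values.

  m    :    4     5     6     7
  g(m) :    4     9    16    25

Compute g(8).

First differences: 5, 7, 9. Second differences: 2, 2.
Level-2 differences are constant, so g has degree 2.
Extending the table by one column gives the next first difference 11, so g(8) = 25 + 11 = 36.

36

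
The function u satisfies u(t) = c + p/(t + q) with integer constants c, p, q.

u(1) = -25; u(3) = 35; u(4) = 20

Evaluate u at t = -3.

-1

(u(t) − c)(t + q) = p for each data point; the three points give a linear system in c and q, then p follows.
Solving: c = 5, q = -2, p = 30, so u(t) = 5 + 30/(t − 2).
Then u(-3) = 5 + 30/(-5) = -1.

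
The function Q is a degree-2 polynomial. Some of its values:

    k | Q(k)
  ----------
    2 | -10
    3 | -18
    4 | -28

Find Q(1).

Write Q(k) = ak² + bk + c; the 3 given values yield a linear system in the 3 coefficients.
Solving, Q(k) = -k² - 3k.
Then Q(1) = -4.

-4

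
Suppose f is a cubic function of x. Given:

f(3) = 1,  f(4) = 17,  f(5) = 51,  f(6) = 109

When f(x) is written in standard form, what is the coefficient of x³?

Write f(x) = ax³ + bx² + cx + d; the 4 given values yield a linear system in the 4 coefficients.
Solving, f(x) = x³ - 3x² + 1.
The coefficient of x³ is 1.

1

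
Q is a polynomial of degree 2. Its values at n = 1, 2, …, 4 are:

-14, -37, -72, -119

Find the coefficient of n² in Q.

-6

Write Q(n) = an² + bn + c; the 4 given values yield a linear system in the 3 coefficients.
Solving, Q(n) = -6n² - 5n - 3.
The coefficient of n² is -6.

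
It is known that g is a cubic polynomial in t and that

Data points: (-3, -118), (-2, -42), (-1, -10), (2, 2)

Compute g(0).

Write g(t) = at³ + bt² + ct + d; the 4 given values yield a linear system in the 4 coefficients.
Solving, g(t) = 3t³ - 4t² - t - 4.
Then g(0) = -4.

-4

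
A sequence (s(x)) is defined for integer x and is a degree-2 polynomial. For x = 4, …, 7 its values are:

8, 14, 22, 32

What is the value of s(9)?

58

First differences: 6, 8, 10. Second differences: 2, 2.
Level-2 differences are constant, so s has degree 2.
Fitting a degree-2 polynomial gives s(x) = x² - 3x + 4.
Then s(9) = 58.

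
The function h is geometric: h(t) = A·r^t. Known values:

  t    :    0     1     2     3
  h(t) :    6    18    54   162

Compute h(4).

Consecutive ratio: 18/6 = 3, and 54/18 = 3, so r = 3.
Then A·3^0 = 6 gives A = 6, and h(t) = 6·3^t.
h(4) = 6·3^4 = 486.

486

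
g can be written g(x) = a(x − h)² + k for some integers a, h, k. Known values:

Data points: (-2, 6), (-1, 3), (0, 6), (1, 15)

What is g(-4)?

First differences -3, 3, 9; second difference 6 = 2a, so a = 3.
Expanding, the x-coefficient is −2ah = -6h; matching it to the data gives h = -1, and then k = 3.
So g(x) = 3(x + 1)² + 3.
g(-4) = 3·(-3)² + 3 = 30.

30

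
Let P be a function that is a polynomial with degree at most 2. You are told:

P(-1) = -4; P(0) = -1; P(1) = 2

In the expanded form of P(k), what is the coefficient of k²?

Write P(k) = ak² + bk + c; the 3 given values yield a linear system in the 3 coefficients.
Solving, the leading coefficient vanishes, and P(k) = 3k - 1.
The coefficient of k² is 0.

0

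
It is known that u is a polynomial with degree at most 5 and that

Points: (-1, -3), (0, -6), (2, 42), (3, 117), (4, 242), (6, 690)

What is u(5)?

429

Write u(x) = ax^5 + bx^4 + cx³ + dx² + ex + p; the 6 given values yield a linear system in the 6 coefficients.
Solving, the top 2 coefficients vanish, and u(x) = 2x³ + 7x² + 2x - 6.
Then u(5) = 429.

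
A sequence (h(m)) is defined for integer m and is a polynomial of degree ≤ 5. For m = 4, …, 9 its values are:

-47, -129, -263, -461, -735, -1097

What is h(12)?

-2831

First differences: -82, -134, -198, -274, -362. Second differences: -52, -64, -76, -88. Third differences: -12, -12, -12.
Level-3 differences are constant, so h has degree 3.
Fitting a degree-3 polynomial gives h(m) = -2m³ + 4m² + 4m + 1.
Then h(12) = -2831.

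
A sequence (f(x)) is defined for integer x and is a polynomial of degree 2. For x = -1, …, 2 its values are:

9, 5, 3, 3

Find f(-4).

First differences: -4, -2, 0. Second differences: 2, 2.
Level-2 differences are constant, so f has degree 2.
Fitting a degree-2 polynomial gives f(x) = x² - 3x + 5.
Then f(-4) = 33.

33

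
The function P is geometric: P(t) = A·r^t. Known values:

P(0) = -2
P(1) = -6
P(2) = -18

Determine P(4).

Consecutive ratio: -6/(-2) = 3, and -18/(-6) = 3, so r = 3.
Then A·3^0 = -2 gives A = -2, and P(t) = -2·3^t.
P(4) = -2·3^4 = -162.

-162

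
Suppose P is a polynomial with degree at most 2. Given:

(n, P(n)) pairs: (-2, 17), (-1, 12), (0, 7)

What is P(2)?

-3

Write P(n) = an² + bn + c; the 3 given values yield a linear system in the 3 coefficients.
Solving, the leading coefficient vanishes, and P(n) = -5n + 7.
Then P(2) = -3.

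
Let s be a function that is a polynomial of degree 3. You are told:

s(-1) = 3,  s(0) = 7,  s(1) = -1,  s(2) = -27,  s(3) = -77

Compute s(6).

First differences: 4, -8, -26, -50. Second differences: -12, -18, -24. Third differences: -6, -6.
Level-3 differences are constant, so s has degree 3.
Fitting a degree-3 polynomial gives s(m) = -m³ - 6m² - m + 7.
Then s(6) = -431.

-431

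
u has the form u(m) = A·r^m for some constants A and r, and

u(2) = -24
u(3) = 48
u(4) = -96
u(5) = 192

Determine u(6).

-384

Consecutive ratio: 48/(-24) = -2, and -96/48 = -2, so r = -2.
Then A·(-2)^2 = -24 gives A = -6, and u(m) = -6·(-2)^m.
u(6) = -6·(-2)^6 = -384.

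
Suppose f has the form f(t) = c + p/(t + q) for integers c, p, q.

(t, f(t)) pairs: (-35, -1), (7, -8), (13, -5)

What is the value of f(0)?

34

(f(t) − c)(t + q) = p for each data point; the three points give a linear system in c and q, then p follows.
Solving: c = -2, q = -1, p = -36, so f(t) = -2 − 36/(t − 1).
Then f(0) = -2 − 36/(-1) = 34.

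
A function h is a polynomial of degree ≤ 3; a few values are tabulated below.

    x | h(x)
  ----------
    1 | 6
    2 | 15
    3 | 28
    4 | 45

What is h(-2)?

Write h(x) = ax³ + bx² + cx + d; the 4 given values yield a linear system in the 4 coefficients.
Solving, the leading coefficient vanishes, and h(x) = 2x² + 3x + 1.
Then h(-2) = 3.

3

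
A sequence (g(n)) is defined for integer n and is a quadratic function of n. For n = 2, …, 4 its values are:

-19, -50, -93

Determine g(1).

0

Write g(n) = an² + bn + c; the 3 given values yield a linear system in the 3 coefficients.
Solving, g(n) = -6n² - n + 7.
Then g(1) = 0.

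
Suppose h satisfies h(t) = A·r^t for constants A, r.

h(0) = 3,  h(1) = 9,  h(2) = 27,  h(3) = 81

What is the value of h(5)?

Consecutive ratio: 9/3 = 3, and 27/9 = 3, so r = 3.
Then A·3^0 = 3 gives A = 3, and h(t) = 3·3^t.
h(5) = 3·3^5 = 729.

729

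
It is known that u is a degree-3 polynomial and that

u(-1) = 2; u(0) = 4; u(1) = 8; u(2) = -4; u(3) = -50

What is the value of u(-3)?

76

First differences: 2, 4, -12, -46. Second differences: 2, -16, -34. Third differences: -18, -18.
Level-3 differences are constant, so u has degree 3.
Fitting a degree-3 polynomial gives u(x) = -3x³ + x² + 6x + 4.
Then u(-3) = 76.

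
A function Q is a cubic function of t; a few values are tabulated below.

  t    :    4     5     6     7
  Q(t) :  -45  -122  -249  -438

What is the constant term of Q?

3

Write Q(t) = at³ + bt² + ct + d; the 4 given values yield a linear system in the 4 coefficients.
Solving, Q(t) = -2t³ + 5t² + 3.
The constant term is Q(0) = 3.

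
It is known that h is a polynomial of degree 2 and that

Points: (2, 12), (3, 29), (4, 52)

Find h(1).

Write h(t) = at² + bt + c; the 3 given values yield a linear system in the 3 coefficients.
Solving, h(t) = 3t² + 2t - 4.
Then h(1) = 1.

1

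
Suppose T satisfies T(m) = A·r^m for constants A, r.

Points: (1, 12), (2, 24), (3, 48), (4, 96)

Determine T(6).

384

Consecutive ratio: 24/12 = 2, and 48/24 = 2, so r = 2.
Then A·2^1 = 12 gives A = 6, and T(m) = 6·2^m.
T(6) = 6·2^6 = 384.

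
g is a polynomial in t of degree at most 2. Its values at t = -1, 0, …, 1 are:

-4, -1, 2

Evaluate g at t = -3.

-10

Write g(t) = at² + bt + c; the 3 given values yield a linear system in the 3 coefficients.
Solving, the leading coefficient vanishes, and g(t) = 3t - 1.
Then g(-3) = -10.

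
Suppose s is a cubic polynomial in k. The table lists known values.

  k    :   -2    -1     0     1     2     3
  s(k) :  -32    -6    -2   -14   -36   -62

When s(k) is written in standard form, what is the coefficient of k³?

First differences: 26, 4, -12, -22, -26. Second differences: -22, -16, -10, -4. Third differences: 6, 6, 6.
Level-3 differences are constant, so s has degree 3.
Fitting a degree-3 polynomial gives s(k) = k³ - 8k² - 5k - 2.
The coefficient of k³ is 1.

1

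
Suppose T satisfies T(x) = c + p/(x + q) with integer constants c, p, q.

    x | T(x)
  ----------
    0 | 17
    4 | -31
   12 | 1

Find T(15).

(T(x) − c)(x + q) = p for each data point; the three points give a linear system in c and q, then p follows.
Solving: c = 5, q = -3, p = -36, so T(x) = 5 − 36/(x − 3).
Then T(15) = 5 − 36/12 = 2.

2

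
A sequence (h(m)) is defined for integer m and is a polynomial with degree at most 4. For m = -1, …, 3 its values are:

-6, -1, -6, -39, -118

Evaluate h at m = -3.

First differences: 5, -5, -33, -79. Second differences: -10, -28, -46. Third differences: -18, -18.
Level-3 differences are constant, so h has degree 3.
Fitting a degree-3 polynomial gives h(m) = -3m³ - 5m² + 3m - 1.
Then h(-3) = 26.

26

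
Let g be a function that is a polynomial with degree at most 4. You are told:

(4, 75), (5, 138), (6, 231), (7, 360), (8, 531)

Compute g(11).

1356

First differences: 63, 93, 129, 171. Second differences: 30, 36, 42. Third differences: 6, 6.
Level-3 differences are constant, so g has degree 3.
Fitting a degree-3 polynomial gives g(k) = k³ + 2k + 3.
Then g(11) = 1356.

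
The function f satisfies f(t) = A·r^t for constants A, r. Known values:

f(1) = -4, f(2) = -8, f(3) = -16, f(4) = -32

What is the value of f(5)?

-64

Consecutive ratio: -8/(-4) = 2, and -16/(-8) = 2, so r = 2.
Then A·2^1 = -4 gives A = -2, and f(t) = -2·2^t.
f(5) = -2·2^5 = -64.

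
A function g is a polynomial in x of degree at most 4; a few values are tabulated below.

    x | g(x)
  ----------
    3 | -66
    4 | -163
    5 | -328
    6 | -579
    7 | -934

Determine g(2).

Write g(x) = ax^4 + bx³ + cx² + dx + e; the 5 given values yield a linear system in the 5 coefficients.
Solving, the leading coefficient vanishes, and g(x) = -3x³ + 2x² - 3.
Then g(2) = -19.

-19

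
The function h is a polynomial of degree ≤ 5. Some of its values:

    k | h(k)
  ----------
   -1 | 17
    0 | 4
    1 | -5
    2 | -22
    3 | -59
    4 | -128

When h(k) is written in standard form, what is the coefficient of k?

First differences: -13, -9, -17, -37, -69. Second differences: 4, -8, -20, -32. Third differences: -12, -12, -12.
Level-3 differences are constant, so h has degree 3.
Fitting a degree-3 polynomial gives h(k) = -2k³ + 2k² - 9k + 4.
The coefficient of k is -9.

-9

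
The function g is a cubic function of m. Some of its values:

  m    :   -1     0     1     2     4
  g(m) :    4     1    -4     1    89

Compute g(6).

Write g(m) = am³ + bm² + cm + d; the 5 given values yield a linear system in the 4 coefficients.
Solving, g(m) = 2m³ - m² - 6m + 1.
Then g(6) = 361.

361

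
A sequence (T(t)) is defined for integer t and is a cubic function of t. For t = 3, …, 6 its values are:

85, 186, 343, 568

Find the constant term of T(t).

Write T(t) = at³ + bt² + ct + d; the 4 given values yield a linear system in the 4 coefficients.
Solving, T(t) = 2t³ + 4t² - t - 2.
The constant term is T(0) = -2.

-2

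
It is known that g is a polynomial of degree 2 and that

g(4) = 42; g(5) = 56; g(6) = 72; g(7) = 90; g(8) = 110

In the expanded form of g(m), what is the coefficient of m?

5

First differences: 14, 16, 18, 20. Second differences: 2, 2, 2.
Level-2 differences are constant, so g has degree 2.
Fitting a degree-2 polynomial gives g(m) = m² + 5m + 6.
The coefficient of m is 5.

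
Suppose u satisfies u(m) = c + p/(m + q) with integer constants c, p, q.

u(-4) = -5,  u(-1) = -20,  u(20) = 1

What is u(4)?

(u(m) − c)(m + q) = p for each data point; the three points give a linear system in c and q, then p follows.
Solving: c = 0, q = 0, p = 20, so u(m) = 20/(m + 0).
Then u(4) = 0 + 20/4 = 5.

5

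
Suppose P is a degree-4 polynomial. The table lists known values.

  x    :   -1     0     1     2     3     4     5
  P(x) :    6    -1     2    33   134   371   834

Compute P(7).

First differences: -7, 3, 31, 101, 237, 463. Second differences: 10, 28, 70, 136, 226. Third differences: 18, 42, 66, 90. Fourth differences: 24, 24, 24.
Level-4 differences are constant, so P has degree 4.
Fitting a degree-4 polynomial gives P(x) = x^4 + x³ + 4x² - 3x - 1.
Then P(7) = 2918.

2918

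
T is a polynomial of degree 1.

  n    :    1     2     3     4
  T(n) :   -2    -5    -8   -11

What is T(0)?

Write T(n) = an + b; the 4 given values yield a linear system in the 2 coefficients.
Solving, T(n) = -3n + 1.
The constant term is T(0) = 1.

1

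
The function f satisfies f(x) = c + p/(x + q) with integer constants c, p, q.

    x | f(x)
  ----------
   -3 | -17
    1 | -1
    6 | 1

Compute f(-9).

(f(x) − c)(x + q) = p for each data point; the three points give a linear system in c and q, then p follows.
Solving: c = 3, q = 4, p = -20, so f(x) = 3 − 20/(x + 4).
Then f(-9) = 3 − 20/(-5) = 7.

7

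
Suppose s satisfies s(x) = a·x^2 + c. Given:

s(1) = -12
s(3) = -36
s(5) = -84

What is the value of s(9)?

From s(1) = -12 and s(3) = -36: 1a + c = -12 and 9a + c = -36.
Subtracting: 8a = -24, so a = -3; then c = -12 − (-3)·1 = -9.
So s(x) = -3x² − 9, and s(9) = -252.

-252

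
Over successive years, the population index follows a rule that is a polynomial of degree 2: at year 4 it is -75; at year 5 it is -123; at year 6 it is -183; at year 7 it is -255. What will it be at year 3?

-39

Write the value at n as h(n).
Write h(n) = an² + bn + c; the 4 given values yield a linear system in the 3 coefficients.
Solving, h(n) = -6n² + 6n - 3.
Then h(3) = -39.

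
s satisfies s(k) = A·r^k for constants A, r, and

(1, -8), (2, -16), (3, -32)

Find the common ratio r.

2

Consecutive ratio: -16/(-8) = 2, and -32/(-16) = 2, so r = 2.
Then A·2^1 = -8 gives A = -4, and s(k) = -4·2^k.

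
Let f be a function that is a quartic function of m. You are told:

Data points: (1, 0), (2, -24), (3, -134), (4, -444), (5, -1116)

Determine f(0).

Write f(m) = am^4 + bm³ + cm² + dm + e; the 5 given values yield a linear system in the 5 coefficients.
Solving, f(m) = -2m^4 + m³ + m² - 4m + 4.
Then f(0) = 4.

4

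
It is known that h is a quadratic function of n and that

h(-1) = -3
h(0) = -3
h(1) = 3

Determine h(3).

Write h(n) = an² + bn + c; the 3 given values yield a linear system in the 3 coefficients.
Solving, h(n) = 3n² + 3n - 3.
Then h(3) = 33.

33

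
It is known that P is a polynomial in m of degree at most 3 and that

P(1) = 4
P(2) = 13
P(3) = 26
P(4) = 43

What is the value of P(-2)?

1

First differences: 9, 13, 17. Second differences: 4, 4.
Level-2 differences are constant, so P has degree 2.
Fitting a degree-2 polynomial gives P(m) = 2m² + 3m - 1.
Then P(-2) = 1.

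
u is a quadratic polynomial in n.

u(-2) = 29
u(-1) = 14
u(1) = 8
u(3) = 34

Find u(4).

Write u(n) = an² + bn + c; the 4 given values yield a linear system in the 3 coefficients.
Solving, u(n) = 4n² - 3n + 7.
Then u(4) = 59.

59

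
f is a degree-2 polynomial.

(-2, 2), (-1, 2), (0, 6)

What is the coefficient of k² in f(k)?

2

Write f(k) = ak² + bk + c; the 3 given values yield a linear system in the 3 coefficients.
Solving, f(k) = 2k² + 6k + 6.
The coefficient of k² is 2.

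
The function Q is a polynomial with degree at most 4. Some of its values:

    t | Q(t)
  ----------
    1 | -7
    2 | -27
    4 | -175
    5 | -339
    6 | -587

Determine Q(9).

-2015

Write Q(t) = at^4 + bt³ + ct² + dt + e; the 5 given values yield a linear system in the 5 coefficients.
Solving, the leading coefficient vanishes, and Q(t) = -3t³ + 3t² - 8t + 1.
Then Q(9) = -2015.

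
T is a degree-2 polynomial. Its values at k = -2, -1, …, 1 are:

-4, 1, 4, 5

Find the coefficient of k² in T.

-1

First differences: 5, 3, 1. Second differences: -2, -2.
Level-2 differences are constant, so T has degree 2.
Fitting a degree-2 polynomial gives T(k) = -k² + 2k + 4.
The coefficient of k² is -1.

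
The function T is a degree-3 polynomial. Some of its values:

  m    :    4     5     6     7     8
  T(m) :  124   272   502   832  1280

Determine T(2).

First differences: 148, 230, 330, 448. Second differences: 82, 100, 118. Third differences: 18, 18.
Level-3 differences are constant, so T has degree 3.
Fitting a degree-3 polynomial gives T(m) = 3m³ - 4m² + m - 8.
Then T(2) = 2.

2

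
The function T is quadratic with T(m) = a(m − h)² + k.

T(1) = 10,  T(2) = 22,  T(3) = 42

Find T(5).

106

First differences 12, 20; second difference 8 = 2a, so a = 4.
Expanding, the m-coefficient is −2ah = -8h; matching it to the data gives h = 0, and then k = 6.
So T(m) = 4(m + 0)² + 6.
T(5) = 4·5² + 6 = 106.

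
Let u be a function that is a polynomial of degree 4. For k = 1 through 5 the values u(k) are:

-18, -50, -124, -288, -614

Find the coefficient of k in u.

Write u(k) = ak^4 + bk³ + ck² + dk + e; the 5 given values yield a linear system in the 5 coefficients.
Solving, u(k) = -k^4 + 2k³ - 8k² - 7k - 4.
The coefficient of k is -7.

-7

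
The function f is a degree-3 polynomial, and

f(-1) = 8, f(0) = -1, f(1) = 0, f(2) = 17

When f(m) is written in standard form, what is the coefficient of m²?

5

Write f(m) = am³ + bm² + cm + d; the 4 given values yield a linear system in the 4 coefficients.
Solving, f(m) = m³ + 5m² - 5m - 1.
The coefficient of m² is 5.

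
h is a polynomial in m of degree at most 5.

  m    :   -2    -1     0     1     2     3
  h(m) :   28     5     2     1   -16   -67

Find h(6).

-604

First differences: -23, -3, -1, -17, -51. Second differences: 20, 2, -16, -34. Third differences: -18, -18, -18.
Level-3 differences are constant, so h has degree 3.
Fitting a degree-3 polynomial gives h(m) = -3m³ + m² + m + 2.
Then h(6) = -604.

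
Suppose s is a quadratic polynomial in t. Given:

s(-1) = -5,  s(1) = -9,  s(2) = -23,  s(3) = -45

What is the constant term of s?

Write s(t) = at² + bt + c; the 4 given values yield a linear system in the 3 coefficients.
Solving, s(t) = -4t² - 2t - 3.
The constant term is s(0) = -3.

-3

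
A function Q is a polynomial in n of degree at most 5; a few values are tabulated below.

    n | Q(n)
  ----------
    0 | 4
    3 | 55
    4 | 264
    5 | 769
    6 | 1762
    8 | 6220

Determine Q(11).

Write Q(n) = an^5 + bn^4 + cn³ + dn² + en + p; the 6 given values yield a linear system in the 6 coefficients.
Solving, the leading coefficient vanishes, and Q(n) = 2n^4 - 4n³ + 2n² - 7n + 4.
Then Q(11) = 24127.

24127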